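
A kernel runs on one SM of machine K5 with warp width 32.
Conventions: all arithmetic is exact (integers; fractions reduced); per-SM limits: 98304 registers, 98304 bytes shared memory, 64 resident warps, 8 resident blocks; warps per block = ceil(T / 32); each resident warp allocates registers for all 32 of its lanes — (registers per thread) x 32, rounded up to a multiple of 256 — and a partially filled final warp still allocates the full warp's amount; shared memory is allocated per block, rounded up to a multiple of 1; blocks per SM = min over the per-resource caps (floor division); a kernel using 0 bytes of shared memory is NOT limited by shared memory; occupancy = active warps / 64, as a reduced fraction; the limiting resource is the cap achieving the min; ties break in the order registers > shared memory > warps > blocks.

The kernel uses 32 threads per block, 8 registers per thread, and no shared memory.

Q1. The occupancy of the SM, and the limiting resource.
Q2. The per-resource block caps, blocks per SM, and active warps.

Answer: occupancy 1/8, limited by blocks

registers: 384 blocks
shared memory: no limit (kernel uses none)
warps: 64 blocks
blocks: 8 blocks

Answer: 8 blocks, 8 active warps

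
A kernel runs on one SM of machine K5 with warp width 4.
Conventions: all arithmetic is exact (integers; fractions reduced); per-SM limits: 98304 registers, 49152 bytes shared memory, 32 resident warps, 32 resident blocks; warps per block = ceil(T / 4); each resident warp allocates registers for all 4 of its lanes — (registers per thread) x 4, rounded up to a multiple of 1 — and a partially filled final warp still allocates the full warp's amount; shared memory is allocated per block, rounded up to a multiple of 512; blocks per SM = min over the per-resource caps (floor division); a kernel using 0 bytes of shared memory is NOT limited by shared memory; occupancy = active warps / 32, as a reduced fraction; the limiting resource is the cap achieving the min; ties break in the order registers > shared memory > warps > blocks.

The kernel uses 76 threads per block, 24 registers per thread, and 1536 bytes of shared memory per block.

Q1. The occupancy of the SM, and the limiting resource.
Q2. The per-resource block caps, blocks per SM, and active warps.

Answer: occupancy 19/32, limited by warps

registers: 53 blocks
shared memory: 32 blocks
warps: 1 block
blocks: 32 blocks

Answer: 1 block, 19 active warps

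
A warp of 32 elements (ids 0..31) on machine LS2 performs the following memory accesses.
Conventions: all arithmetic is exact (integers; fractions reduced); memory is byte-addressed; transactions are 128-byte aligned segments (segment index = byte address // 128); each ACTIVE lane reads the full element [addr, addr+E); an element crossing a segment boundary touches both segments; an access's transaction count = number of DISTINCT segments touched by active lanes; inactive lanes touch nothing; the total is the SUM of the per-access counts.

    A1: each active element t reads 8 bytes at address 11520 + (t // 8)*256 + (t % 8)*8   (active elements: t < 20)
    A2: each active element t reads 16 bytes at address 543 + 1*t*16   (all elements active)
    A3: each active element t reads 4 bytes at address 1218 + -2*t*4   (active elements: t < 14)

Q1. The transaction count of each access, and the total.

A1: 3 transactions
A2: 5 transactions
A3: 2 transactions

Answer: 3,5,2; total 10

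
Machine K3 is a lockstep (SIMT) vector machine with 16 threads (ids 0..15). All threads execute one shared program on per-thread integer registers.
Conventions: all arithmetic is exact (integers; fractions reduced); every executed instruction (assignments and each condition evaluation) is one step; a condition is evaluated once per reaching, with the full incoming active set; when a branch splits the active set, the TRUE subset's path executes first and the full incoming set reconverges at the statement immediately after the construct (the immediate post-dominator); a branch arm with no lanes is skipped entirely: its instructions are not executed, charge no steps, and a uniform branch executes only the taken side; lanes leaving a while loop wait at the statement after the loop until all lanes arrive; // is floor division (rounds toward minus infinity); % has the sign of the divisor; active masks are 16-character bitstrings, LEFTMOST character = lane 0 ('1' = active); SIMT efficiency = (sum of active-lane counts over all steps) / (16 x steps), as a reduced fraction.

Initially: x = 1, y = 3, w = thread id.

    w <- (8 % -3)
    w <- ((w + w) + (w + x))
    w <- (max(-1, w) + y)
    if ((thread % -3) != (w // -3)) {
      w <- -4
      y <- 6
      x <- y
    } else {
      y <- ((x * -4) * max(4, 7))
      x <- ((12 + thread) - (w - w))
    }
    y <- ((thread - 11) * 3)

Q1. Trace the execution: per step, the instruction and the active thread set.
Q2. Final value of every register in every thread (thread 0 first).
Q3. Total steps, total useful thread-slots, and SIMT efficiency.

step 0: w <- (8 % -3)                1111111111111111
step 1: w <- ((w + w) + (w + x))     1111111111111111
step 2: w <- (max(-1, w) + y)        1111111111111111
step 3: eval ((thread % -3) != (w // -3)) 1111111111111111
step 4: w <- -4                      1101101101101101
step 5: y <- 6                       1101101101101101
step 6: x <- y                       1101101101101101
step 7: y <- ((x * -4) * max(4, 7))  0010010010010010
step 8: x <- ((12 + thread) - (w - w)) 0010010010010010
step 9: y <- ((thread - 11) * 3)     1111111111111111

Answer: 10 steps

x: 6,6,14,6,6,17,6,6,20,6,6,23,6,6,26,6
y: -33,-30,-27,-24,-21,-18,-15,-12,-9,-6,-3,0,3,6,9,12
w: -4,-4,2,-4,-4,2,-4,-4,2,-4,-4,2,-4,-4,2,-4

steps = 10; useful = 123; efficiency = 123/160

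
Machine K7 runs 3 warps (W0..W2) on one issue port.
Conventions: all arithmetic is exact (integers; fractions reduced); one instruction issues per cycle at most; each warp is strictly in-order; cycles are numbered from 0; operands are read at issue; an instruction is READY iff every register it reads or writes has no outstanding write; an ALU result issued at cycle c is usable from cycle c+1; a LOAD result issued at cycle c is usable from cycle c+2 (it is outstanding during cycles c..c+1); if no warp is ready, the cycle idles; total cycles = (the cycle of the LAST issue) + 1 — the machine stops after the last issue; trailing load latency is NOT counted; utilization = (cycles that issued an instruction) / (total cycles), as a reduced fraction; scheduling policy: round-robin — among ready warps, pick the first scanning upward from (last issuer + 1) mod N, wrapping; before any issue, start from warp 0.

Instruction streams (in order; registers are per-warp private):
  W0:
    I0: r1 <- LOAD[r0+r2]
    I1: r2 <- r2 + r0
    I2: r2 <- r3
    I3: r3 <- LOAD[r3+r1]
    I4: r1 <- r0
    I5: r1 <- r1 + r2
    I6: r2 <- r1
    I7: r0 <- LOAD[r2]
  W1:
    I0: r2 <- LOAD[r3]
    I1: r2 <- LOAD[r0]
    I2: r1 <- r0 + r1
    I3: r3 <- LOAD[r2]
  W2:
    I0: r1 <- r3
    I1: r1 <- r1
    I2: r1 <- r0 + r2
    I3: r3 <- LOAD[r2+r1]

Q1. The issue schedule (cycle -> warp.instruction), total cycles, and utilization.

cycle 0: W0.I0
cycle 1: W1.I0
cycle 2: W2.I0
cycle 3: W0.I1
cycle 4: W1.I1
cycle 5: W2.I1
cycle 6: W0.I2
cycle 7: W1.I2
cycle 8: W2.I2
cycle 9: W0.I3
cycle 10: W1.I3
cycle 11: W2.I3
cycle 12: W0.I4
cycle 13: W0.I5
cycle 14: W0.I6
cycle 15: W0.I7

Answer: 16 cycles, utilization 1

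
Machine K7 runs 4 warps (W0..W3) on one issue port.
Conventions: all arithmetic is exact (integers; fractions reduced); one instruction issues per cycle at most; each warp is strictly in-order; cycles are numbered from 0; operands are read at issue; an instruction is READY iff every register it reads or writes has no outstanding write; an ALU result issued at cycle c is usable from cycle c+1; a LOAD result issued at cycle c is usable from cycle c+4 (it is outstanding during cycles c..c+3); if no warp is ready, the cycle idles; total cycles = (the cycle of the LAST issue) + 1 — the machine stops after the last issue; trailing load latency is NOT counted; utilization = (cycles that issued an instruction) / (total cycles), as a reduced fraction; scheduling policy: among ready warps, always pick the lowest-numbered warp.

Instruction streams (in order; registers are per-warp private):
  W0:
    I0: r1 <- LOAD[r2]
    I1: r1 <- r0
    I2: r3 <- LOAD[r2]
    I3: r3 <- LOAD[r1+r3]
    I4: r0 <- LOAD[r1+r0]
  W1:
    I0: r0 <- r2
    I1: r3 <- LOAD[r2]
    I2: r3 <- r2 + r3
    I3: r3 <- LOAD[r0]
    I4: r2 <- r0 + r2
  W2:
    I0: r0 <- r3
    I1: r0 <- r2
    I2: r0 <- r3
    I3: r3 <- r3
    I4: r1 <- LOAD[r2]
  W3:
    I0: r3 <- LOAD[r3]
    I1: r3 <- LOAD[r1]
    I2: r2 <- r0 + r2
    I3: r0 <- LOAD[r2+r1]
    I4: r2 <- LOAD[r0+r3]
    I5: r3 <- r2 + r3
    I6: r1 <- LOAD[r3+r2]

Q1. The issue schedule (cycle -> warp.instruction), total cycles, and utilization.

cycle 0: W0.I0
cycle 1: W1.I0
cycle 2: W1.I1
cycle 3: W2.I0
cycle 4: W0.I1
cycle 5: W0.I2
cycle 6: W1.I2
cycle 7: W1.I3
cycle 8: W1.I4
cycle 9: W0.I3
cycle 10: W0.I4
cycle 11: W2.I1
cycle 12: W2.I2
cycle 13: W2.I3
cycle 14: W2.I4
cycle 15: W3.I0
cycle 16: idle
cycle 17: idle
cycle 18: idle
cycle 19: W3.I1
cycle 20: W3.I2
cycle 21: W3.I3
cycle 22: idle
cycle 23: idle
cycle 24: idle
cycle 25: W3.I4
cycle 26: idle
cycle 27: idle
cycle 28: idle
cycle 29: W3.I5
cycle 30: W3.I6

Answer: 31 cycles, utilization 22/31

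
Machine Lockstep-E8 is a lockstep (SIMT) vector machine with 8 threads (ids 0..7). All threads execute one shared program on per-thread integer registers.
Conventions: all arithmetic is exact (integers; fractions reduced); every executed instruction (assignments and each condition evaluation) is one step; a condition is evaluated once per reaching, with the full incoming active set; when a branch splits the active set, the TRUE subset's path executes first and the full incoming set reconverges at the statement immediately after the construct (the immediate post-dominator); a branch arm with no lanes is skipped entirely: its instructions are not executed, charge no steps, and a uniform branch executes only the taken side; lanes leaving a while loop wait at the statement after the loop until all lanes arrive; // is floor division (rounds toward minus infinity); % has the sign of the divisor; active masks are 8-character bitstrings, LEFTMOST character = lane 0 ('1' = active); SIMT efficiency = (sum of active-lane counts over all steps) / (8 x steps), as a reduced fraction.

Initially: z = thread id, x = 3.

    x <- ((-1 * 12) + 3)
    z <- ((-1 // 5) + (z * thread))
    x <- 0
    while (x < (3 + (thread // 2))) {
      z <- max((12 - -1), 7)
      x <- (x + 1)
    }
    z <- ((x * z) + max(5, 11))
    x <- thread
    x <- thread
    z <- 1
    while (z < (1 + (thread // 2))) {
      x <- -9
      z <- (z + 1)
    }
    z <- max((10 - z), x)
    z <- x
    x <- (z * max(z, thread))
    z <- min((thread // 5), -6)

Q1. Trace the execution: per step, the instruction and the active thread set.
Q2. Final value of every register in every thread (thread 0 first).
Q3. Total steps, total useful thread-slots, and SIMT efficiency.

step 0: x <- ((-1 * 12) + 3)         11111111
step 1: z <- ((-1 // 5) + (z * thread)) 11111111
step 2: x <- 0                       11111111
step 3: eval (x < (3 + (thread // 2))) 11111111
step 4: z <- max((12 - -1), 7)       11111111
step 5: x <- (x + 1)                 11111111
step 6: eval (x < (3 + (thread // 2))) 11111111
step 7: z <- max((12 - -1), 7)       11111111
step 8: x <- (x + 1)                 11111111
step 9: eval (x < (3 + (thread // 2))) 11111111
step 10: z <- max((12 - -1), 7)       11111111
step 11: x <- (x + 1)                 11111111
step 12: eval (x < (3 + (thread // 2))) 11111111
step 13: z <- max((12 - -1), 7)       00111111
step 14: x <- (x + 1)                 00111111
step 15: eval (x < (3 + (thread // 2))) 00111111
step 16: z <- max((12 - -1), 7)       00001111
step 17: x <- (x + 1)                 00001111
step 18: eval (x < (3 + (thread // 2))) 00001111
step 19: z <- max((12 - -1), 7)       00000011
step 20: x <- (x + 1)                 00000011
step 21: eval (x < (3 + (thread // 2))) 00000011
step 22: z <- ((x * z) + max(5, 11))  11111111
step 23: x <- thread                  11111111
step 24: x <- thread                  11111111
step 25: z <- 1                       11111111
step 26: eval (z < (1 + (thread // 2))) 11111111
step 27: x <- -9                      00111111
step 28: z <- (z + 1)                 00111111
step 29: eval (z < (1 + (thread // 2))) 00111111
step 30: x <- -9                      00001111
step 31: z <- (z + 1)                 00001111
step 32: eval (z < (1 + (thread // 2))) 00001111
step 33: x <- -9                      00000011
step 34: z <- (z + 1)                 00000011
step 35: eval (z < (1 + (thread // 2))) 00000011
step 36: z <- max((10 - z), x)        11111111
step 37: z <- x                       11111111
step 38: x <- (z * max(z, thread))    11111111
step 39: z <- min((thread // 5), -6)  11111111

Answer: 40 steps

z: -6,-6,-6,-6,-6,-6,-6,-6
x: 0,1,-18,-27,-36,-45,-54,-63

steps = 40; useful = 248; efficiency = 248/320 = 31/40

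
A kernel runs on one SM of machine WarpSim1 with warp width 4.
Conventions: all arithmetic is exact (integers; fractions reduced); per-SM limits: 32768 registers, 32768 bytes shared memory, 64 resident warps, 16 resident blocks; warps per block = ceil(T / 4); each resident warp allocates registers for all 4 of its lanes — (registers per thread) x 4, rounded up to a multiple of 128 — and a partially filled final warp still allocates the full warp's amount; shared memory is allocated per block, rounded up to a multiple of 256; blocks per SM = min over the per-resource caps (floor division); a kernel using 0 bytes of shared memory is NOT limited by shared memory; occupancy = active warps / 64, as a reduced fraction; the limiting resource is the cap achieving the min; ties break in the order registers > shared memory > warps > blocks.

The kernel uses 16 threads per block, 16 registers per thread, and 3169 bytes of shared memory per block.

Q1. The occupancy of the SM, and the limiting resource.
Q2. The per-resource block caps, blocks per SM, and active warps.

Answer: occupancy 9/16, limited by shared memory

registers: 64 blocks
shared memory: 9 blocks
warps: 16 blocks
blocks: 16 blocks

Answer: 9 blocks, 36 active warps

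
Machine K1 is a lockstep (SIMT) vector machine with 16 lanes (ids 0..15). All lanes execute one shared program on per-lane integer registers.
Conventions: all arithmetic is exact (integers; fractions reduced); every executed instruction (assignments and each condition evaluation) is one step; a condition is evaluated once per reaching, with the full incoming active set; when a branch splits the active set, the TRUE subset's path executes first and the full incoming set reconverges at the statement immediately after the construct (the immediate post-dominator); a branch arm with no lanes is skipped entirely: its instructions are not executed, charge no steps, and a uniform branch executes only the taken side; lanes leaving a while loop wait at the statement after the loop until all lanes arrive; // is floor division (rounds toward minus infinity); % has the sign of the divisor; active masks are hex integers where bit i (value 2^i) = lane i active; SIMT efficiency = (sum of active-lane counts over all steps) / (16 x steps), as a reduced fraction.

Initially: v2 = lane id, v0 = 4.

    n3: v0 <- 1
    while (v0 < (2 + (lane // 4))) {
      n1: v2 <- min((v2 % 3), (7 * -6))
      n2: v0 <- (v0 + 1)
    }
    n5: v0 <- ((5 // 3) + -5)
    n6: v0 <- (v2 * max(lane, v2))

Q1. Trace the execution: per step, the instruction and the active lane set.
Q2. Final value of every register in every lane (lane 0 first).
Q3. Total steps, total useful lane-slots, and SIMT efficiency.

step 0: v0 <- 1                      0xffff
step 1: eval (v0 < (2 + (lane // 4))) 0xffff
step 2: v2 <- min((v2 % 3), (7 * -6)) 0xffff
step 3: v0 <- (v0 + 1)               0xffff
step 4: eval (v0 < (2 + (lane // 4))) 0xffff
step 5: v2 <- min((v2 % 3), (7 * -6)) 0xfff0
step 6: v0 <- (v0 + 1)               0xfff0
step 7: eval (v0 < (2 + (lane // 4))) 0xfff0
step 8: v2 <- min((v2 % 3), (7 * -6)) 0xff00
step 9: v0 <- (v0 + 1)               0xff00
step 10: eval (v0 < (2 + (lane // 4))) 0xff00
step 11: v2 <- min((v2 % 3), (7 * -6)) 0xf000
step 12: v0 <- (v0 + 1)               0xf000
step 13: eval (v0 < (2 + (lane // 4))) 0xf000
step 14: v0 <- ((5 // 3) + -5)        0xffff
step 15: v0 <- (v2 * max(lane, v2))   0xffff

Answer: 16 steps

v2: -42,-42,-42,-42,-42,-42,-42,-42,-42,-42,-42,-42,-42,-42,-42,-42
v0: 0,-42,-84,-126,-168,-210,-252,-294,-336,-378,-420,-462,-504,-546,-588,-630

steps = 16; useful = 184; efficiency = 184/256 = 23/32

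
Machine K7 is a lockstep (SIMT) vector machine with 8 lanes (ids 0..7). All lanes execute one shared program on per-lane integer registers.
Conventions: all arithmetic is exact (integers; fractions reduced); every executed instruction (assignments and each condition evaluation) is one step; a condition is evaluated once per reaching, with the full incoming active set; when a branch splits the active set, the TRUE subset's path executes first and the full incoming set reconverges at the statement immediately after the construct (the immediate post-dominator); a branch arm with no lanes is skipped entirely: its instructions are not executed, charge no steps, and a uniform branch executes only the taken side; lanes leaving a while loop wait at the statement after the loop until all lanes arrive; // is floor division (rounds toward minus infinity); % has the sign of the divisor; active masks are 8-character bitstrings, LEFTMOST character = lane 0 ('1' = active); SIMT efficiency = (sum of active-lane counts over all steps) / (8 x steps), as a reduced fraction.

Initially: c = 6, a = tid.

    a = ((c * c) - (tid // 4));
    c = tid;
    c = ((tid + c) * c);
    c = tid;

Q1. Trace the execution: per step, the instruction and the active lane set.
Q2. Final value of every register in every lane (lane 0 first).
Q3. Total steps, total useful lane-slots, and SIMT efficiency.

step 0: a <- ((c * c) - (tid // 4))  11111111
step 1: c <- tid                     11111111
step 2: c <- ((tid + c) * c)         11111111
step 3: c <- tid                     11111111

Answer: 4 steps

c: 0,1,2,3,4,5,6,7
a: 36,36,36,36,35,35,35,35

steps = 4; useful = 32; efficiency = 32/32 = 1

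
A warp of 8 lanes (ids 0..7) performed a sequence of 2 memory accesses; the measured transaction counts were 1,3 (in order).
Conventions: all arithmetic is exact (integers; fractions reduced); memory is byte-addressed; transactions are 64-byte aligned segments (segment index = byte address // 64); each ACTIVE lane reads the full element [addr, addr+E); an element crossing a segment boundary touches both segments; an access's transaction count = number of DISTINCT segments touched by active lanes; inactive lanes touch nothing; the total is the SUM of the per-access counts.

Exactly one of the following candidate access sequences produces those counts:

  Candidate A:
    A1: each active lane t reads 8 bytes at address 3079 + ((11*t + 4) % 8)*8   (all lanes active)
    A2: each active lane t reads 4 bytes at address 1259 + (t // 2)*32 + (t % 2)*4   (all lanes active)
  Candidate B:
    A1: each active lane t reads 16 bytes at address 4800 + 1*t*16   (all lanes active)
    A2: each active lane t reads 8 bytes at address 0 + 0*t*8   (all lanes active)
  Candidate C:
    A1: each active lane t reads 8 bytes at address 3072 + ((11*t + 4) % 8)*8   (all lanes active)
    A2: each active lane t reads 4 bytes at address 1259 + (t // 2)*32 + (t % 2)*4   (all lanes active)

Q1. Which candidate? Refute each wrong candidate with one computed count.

A: A1 gives 2 transactions, not 1
B: A1 gives 2 transactions, not 1
C: all counts match (1,3)

Answer: C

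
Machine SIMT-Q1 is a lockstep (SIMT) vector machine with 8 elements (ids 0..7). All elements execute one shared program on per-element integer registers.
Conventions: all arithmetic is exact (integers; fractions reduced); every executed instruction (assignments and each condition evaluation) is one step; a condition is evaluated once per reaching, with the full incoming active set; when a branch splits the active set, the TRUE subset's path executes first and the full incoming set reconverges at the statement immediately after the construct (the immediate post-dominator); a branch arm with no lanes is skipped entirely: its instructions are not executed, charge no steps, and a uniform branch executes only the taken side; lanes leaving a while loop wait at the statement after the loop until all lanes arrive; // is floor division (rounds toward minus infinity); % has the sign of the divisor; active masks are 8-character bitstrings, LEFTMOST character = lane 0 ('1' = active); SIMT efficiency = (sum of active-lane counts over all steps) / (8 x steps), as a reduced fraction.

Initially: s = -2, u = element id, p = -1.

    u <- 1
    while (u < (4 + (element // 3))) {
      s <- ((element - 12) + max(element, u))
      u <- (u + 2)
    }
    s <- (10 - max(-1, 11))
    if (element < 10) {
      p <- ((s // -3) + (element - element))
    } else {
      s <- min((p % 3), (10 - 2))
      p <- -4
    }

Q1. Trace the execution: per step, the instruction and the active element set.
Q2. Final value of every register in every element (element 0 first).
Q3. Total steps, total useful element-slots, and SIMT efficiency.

step 0: u <- 1                       11111111
step 1: eval (u < (4 + (element // 3))) 11111111
step 2: s <- ((element - 12) + max(element, u)) 11111111
step 3: u <- (u + 2)                 11111111
step 4: eval (u < (4 + (element // 3))) 11111111
step 5: s <- ((element - 12) + max(element, u)) 11111111
step 6: u <- (u + 2)                 11111111
step 7: eval (u < (4 + (element // 3))) 11111111
step 8: s <- ((element - 12) + max(element, u)) 00000011
step 9: u <- (u + 2)                 00000011
step 10: eval (u < (4 + (element // 3))) 00000011
step 11: s <- (10 - max(-1, 11))      11111111
step 12: eval (element < 10)          11111111
step 13: p <- ((s // -3) + (element - element)) 11111111

Answer: 14 steps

s: -1,-1,-1,-1,-1,-1,-1,-1
u: 5,5,5,5,5,5,7,7
p: 0,0,0,0,0,0,0,0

steps = 14; useful = 94; efficiency = 94/112 = 47/56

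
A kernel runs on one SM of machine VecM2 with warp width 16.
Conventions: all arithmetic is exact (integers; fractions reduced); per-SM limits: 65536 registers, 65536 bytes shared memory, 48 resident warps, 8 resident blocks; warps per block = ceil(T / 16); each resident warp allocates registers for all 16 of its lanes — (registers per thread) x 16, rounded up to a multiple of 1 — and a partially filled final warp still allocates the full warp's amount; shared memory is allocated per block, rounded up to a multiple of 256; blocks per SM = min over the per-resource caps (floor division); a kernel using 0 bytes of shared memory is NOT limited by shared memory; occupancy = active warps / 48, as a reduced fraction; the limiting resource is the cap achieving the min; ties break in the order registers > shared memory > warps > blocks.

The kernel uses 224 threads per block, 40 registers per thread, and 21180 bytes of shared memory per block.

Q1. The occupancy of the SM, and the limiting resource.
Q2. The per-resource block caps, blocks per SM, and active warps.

Answer: occupancy 7/8, limited by shared memory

registers: 7 blocks
shared memory: 3 blocks
warps: 3 blocks
blocks: 8 blocks

Answer: 3 blocks, 42 active warps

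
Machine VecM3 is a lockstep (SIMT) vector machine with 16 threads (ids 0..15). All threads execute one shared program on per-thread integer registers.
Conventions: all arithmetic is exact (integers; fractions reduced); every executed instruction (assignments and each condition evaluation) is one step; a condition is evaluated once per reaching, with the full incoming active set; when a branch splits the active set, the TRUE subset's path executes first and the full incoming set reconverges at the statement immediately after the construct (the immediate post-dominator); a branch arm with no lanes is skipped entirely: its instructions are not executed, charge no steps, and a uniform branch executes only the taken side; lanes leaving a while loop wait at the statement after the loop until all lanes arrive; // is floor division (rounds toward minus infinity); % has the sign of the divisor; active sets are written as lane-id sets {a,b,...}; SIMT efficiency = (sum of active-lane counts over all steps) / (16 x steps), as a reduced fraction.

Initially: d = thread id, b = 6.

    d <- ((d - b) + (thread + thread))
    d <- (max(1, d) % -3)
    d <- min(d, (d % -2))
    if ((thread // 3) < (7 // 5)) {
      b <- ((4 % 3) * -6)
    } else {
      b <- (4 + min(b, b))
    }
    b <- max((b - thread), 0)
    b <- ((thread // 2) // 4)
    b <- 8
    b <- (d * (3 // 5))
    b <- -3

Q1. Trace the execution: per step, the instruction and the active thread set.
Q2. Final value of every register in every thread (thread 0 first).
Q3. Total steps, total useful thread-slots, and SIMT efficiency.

step 0: d <- ((d - b) + (thread + thread)) {0,1,2,3,4,5,6,7,8,9,10,11,12,13,14,15}
step 1: d <- (max(1, d) % -3)        {0,1,2,3,4,5,6,7,8,9,10,11,12,13,14,15}
step 2: d <- min(d, (d % -2))        {0,1,2,3,4,5,6,7,8,9,10,11,12,13,14,15}
step 3: eval ((thread // 3) < (7 // 5)) {0,1,2,3,4,5,6,7,8,9,10,11,12,13,14,15}
step 4: b <- ((4 % 3) * -6)          {0,1,2}
step 5: b <- (4 + min(b, b))         {3,4,5,6,7,8,9,10,11,12,13,14,15}
step 6: b <- max((b - thread), 0)    {0,1,2,3,4,5,6,7,8,9,10,11,12,13,14,15}
step 7: b <- ((thread // 2) // 4)    {0,1,2,3,4,5,6,7,8,9,10,11,12,13,14,15}
step 8: b <- 8                       {0,1,2,3,4,5,6,7,8,9,10,11,12,13,14,15}
step 9: b <- (d * (3 // 5))          {0,1,2,3,4,5,6,7,8,9,10,11,12,13,14,15}
step 10: b <- -3                      {0,1,2,3,4,5,6,7,8,9,10,11,12,13,14,15}

Answer: 11 steps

d: -2,-2,-2,0,0,0,0,0,0,0,0,0,0,0,0,0
b: -3,-3,-3,-3,-3,-3,-3,-3,-3,-3,-3,-3,-3,-3,-3,-3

steps = 11; useful = 160; efficiency = 160/176 = 10/11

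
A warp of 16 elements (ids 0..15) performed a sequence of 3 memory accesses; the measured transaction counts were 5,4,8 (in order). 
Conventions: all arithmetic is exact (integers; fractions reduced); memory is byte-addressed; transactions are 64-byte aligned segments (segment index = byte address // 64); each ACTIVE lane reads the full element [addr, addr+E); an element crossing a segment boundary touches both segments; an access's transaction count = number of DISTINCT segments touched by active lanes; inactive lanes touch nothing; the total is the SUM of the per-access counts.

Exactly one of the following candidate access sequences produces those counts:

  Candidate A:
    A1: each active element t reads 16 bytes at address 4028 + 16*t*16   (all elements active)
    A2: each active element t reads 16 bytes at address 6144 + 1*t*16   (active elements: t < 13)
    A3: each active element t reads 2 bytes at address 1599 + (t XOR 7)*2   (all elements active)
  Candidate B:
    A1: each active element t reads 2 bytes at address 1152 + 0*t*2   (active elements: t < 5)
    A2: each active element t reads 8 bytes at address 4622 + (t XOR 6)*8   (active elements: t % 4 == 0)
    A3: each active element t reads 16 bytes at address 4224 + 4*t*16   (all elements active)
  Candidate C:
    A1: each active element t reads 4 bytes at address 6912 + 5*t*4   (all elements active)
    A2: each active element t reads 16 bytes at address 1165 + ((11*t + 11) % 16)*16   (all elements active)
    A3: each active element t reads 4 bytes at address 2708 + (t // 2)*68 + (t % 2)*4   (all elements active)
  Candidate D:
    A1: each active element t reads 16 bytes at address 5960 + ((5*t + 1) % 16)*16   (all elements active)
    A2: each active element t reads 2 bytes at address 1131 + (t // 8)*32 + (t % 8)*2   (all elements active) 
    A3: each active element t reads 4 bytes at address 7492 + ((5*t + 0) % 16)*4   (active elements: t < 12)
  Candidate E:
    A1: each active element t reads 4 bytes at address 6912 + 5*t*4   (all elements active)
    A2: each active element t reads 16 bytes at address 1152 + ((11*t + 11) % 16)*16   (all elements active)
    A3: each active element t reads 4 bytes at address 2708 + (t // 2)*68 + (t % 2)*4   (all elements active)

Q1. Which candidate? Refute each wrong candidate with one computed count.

A: A1 gives 32 transactions, not 5
B: A1 gives 1 transaction, not 5
C: A2 gives 5 transactions, not 4
D: A2 gives 2 transactions, not 4
E: all counts match (5,4,8)

Answer: E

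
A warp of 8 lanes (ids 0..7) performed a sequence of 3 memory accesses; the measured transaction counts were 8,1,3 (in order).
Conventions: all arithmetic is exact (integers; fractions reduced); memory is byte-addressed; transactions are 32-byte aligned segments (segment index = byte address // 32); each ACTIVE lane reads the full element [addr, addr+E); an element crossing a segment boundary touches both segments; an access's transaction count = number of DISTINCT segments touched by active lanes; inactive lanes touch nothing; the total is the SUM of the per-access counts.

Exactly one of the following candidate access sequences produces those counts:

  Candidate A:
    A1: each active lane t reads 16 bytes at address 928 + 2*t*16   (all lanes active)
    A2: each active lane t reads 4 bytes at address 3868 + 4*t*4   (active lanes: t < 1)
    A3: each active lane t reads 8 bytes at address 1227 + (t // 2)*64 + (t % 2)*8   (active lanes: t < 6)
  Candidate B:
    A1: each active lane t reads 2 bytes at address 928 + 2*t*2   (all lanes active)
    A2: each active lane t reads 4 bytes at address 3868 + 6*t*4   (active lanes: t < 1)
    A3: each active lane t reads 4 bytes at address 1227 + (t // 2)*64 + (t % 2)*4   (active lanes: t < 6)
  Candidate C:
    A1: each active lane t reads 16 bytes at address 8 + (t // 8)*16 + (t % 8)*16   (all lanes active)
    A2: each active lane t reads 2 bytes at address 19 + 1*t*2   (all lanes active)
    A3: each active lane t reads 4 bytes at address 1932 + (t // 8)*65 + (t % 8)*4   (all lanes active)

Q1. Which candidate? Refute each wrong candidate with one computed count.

B: A1 gives 1 transaction, not 8
C: A1 gives 5 transactions, not 8
A: all counts match (8,1,3)

Answer: A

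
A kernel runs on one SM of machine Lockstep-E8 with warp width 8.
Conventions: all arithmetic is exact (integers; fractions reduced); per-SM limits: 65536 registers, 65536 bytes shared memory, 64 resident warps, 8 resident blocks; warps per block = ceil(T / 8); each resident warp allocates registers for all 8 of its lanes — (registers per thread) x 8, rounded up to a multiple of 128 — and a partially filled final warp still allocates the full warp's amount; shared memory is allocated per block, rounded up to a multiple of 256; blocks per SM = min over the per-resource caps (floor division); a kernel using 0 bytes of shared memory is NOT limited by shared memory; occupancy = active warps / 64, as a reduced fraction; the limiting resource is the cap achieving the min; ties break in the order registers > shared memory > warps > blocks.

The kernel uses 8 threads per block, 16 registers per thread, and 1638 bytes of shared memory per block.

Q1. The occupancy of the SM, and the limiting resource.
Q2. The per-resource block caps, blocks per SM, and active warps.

Answer: occupancy 1/8, limited by blocks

registers: 512 blocks
shared memory: 36 blocks
warps: 64 blocks
blocks: 8 blocks

Answer: 8 blocks, 8 active warps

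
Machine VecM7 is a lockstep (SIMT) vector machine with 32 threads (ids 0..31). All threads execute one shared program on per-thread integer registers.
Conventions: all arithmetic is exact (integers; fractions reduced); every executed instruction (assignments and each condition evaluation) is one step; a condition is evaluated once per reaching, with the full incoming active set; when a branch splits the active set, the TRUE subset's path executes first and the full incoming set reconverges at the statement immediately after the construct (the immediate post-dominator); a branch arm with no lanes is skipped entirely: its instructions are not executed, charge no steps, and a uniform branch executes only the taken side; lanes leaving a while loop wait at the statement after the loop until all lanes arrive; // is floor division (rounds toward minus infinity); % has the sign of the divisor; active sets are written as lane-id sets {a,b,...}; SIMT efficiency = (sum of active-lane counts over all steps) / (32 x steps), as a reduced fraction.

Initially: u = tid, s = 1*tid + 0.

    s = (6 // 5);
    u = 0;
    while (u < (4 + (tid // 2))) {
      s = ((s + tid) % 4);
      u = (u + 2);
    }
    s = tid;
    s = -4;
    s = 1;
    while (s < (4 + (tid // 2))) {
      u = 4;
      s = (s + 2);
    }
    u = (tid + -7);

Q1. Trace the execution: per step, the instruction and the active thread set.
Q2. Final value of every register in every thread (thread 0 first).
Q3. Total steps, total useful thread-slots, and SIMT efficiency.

step 0: s <- (6 // 5)                {0,1,2,3,4,5,6,7,8,9,10,11,12,13,14,15,16,17,18,19,20,21,22,23,24,25,26,27,28,29,30,31}
step 1: u <- 0                       {0,1,2,3,4,5,6,7,8,9,10,11,12,13,14,15,16,17,18,19,20,21,22,23,24,25,26,27,28,29,30,31}
step 2: eval (u < (4 + (tid // 2)))  {0,1,2,3,4,5,6,7,8,9,10,11,12,13,14,15,16,17,18,19,20,21,22,23,24,25,26,27,28,29,30,31}
step 3: s <- ((s + tid) % 4)         {0,1,2,3,4,5,6,7,8,9,10,11,12,13,14,15,16,17,18,19,20,21,22,23,24,25,26,27,28,29,30,31}
step 4: u <- (u + 2)                 {0,1,2,3,4,5,6,7,8,9,10,11,12,13,14,15,16,17,18,19,20,21,22,23,24,25,26,27,28,29,30,31}
step 5: eval (u < (4 + (tid // 2)))  {0,1,2,3,4,5,6,7,8,9,10,11,12,13,14,15,16,17,18,19,20,21,22,23,24,25,26,27,28,29,30,31}
step 6: s <- ((s + tid) % 4)         {0,1,2,3,4,5,6,7,8,9,10,11,12,13,14,15,16,17,18,19,20,21,22,23,24,25,26,27,28,29,30,31}
step 7: u <- (u + 2)                 {0,1,2,3,4,5,6,7,8,9,10,11,12,13,14,15,16,17,18,19,20,21,22,23,24,25,26,27,28,29,30,31}
step 8: eval (u < (4 + (tid // 2)))  {0,1,2,3,4,5,6,7,8,9,10,11,12,13,14,15,16,17,18,19,20,21,22,23,24,25,26,27,28,29,30,31}
step 9: s <- ((s + tid) % 4)         {2,3,4,5,6,7,8,9,10,11,12,13,14,15,16,17,18,19,20,21,22,23,24,25,26,27,28,29,30,31}
step 10: u <- (u + 2)                 {2,3,4,5,6,7,8,9,10,11,12,13,14,15,16,17,18,19,20,21,22,23,24,25,26,27,28,29,30,31}
step 11: eval (u < (4 + (tid // 2)))  {2,3,4,5,6,7,8,9,10,11,12,13,14,15,16,17,18,19,20,21,22,23,24,25,26,27,28,29,30,31}
step 12: s <- ((s + tid) % 4)         {6,7,8,9,10,11,12,13,14,15,16,17,18,19,20,21,22,23,24,25,26,27,28,29,30,31}
step 13: u <- (u + 2)                 {6,7,8,9,10,11,12,13,14,15,16,17,18,19,20,21,22,23,24,25,26,27,28,29,30,31}
step 14: eval (u < (4 + (tid // 2)))  {6,7,8,9,10,11,12,13,14,15,16,17,18,19,20,21,22,23,24,25,26,27,28,29,30,31}
step 15: s <- ((s + tid) % 4)         {10,11,12,13,14,15,16,17,18,19,20,21,22,23,24,25,26,27,28,29,30,31}
step 16: u <- (u + 2)                 {10,11,12,13,14,15,16,17,18,19,20,21,22,23,24,25,26,27,28,29,30,31}
step 17: eval (u < (4 + (tid // 2)))  {10,11,12,13,14,15,16,17,18,19,20,21,22,23,24,25,26,27,28,29,30,31}
step 18: s <- ((s + tid) % 4)         {14,15,16,17,18,19,20,21,22,23,24,25,26,27,28,29,30,31}
step 19: u <- (u + 2)                 {14,15,16,17,18,19,20,21,22,23,24,25,26,27,28,29,30,31}
step 20: eval (u < (4 + (tid // 2)))  {14,15,16,17,18,19,20,21,22,23,24,25,26,27,28,29,30,31}
step 21: s <- ((s + tid) % 4)         {18,19,20,21,22,23,24,25,26,27,28,29,30,31}
step 22: u <- (u + 2)                 {18,19,20,21,22,23,24,25,26,27,28,29,30,31}
step 23: eval (u < (4 + (tid // 2)))  {18,19,20,21,22,23,24,25,26,27,28,29,30,31}
step 24: s <- ((s + tid) % 4)         {22,23,24,25,26,27,28,29,30,31}
step 25: u <- (u + 2)                 {22,23,24,25,26,27,28,29,30,31}
step 26: eval (u < (4 + (tid // 2)))  {22,23,24,25,26,27,28,29,30,31}
step 27: s <- ((s + tid) % 4)         {26,27,28,29,30,31}
step 28: u <- (u + 2)                 {26,27,28,29,30,31}
step 29: eval (u < (4 + (tid // 2)))  {26,27,28,29,30,31}
step 30: s <- ((s + tid) % 4)         {30,31}
step 31: u <- (u + 2)                 {30,31}
step 32: eval (u < (4 + (tid // 2)))  {30,31}
step 33: s <- tid                     {0,1,2,3,4,5,6,7,8,9,10,11,12,13,14,15,16,17,18,19,20,21,22,23,24,25,26,27,28,29,30,31}
step 34: s <- -4                      {0,1,2,3,4,5,6,7,8,9,10,11,12,13,14,15,16,17,18,19,20,21,22,23,24,25,26,27,28,29,30,31}
step 35: s <- 1                       {0,1,2,3,4,5,6,7,8,9,10,11,12,13,14,15,16,17,18,19,20,21,22,23,24,25,26,27,28,29,30,31}
step 36: eval (s < (4 + (tid // 2)))  {0,1,2,3,4,5,6,7,8,9,10,11,12,13,14,15,16,17,18,19,20,21,22,23,24,25,26,27,28,29,30,31}
step 37: u <- 4                       {0,1,2,3,4,5,6,7,8,9,10,11,12,13,14,15,16,17,18,19,20,21,22,23,24,25,26,27,28,29,30,31}
step 38: s <- (s + 2)                 {0,1,2,3,4,5,6,7,8,9,10,11,12,13,14,15,16,17,18,19,20,21,22,23,24,25,26,27,28,29,30,31}
step 39: eval (s < (4 + (tid // 2)))  {0,1,2,3,4,5,6,7,8,9,10,11,12,13,14,15,16,17,18,19,20,21,22,23,24,25,26,27,28,29,30,31}
step 40: u <- 4                       {0,1,2,3,4,5,6,7,8,9,10,11,12,13,14,15,16,17,18,19,20,21,22,23,24,25,26,27,28,29,30,31}
step 41: s <- (s + 2)                 {0,1,2,3,4,5,6,7,8,9,10,11,12,13,14,15,16,17,18,19,20,21,22,23,24,25,26,27,28,29,30,31}
step 42: eval (s < (4 + (tid // 2)))  {0,1,2,3,4,5,6,7,8,9,10,11,12,13,14,15,16,17,18,19,20,21,22,23,24,25,26,27,28,29,30,31}
step 43: u <- 4                       {4,5,6,7,8,9,10,11,12,13,14,15,16,17,18,19,20,21,22,23,24,25,26,27,28,29,30,31}
step 44: s <- (s + 2)                 {4,5,6,7,8,9,10,11,12,13,14,15,16,17,18,19,20,21,22,23,24,25,26,27,28,29,30,31}
step 45: eval (s < (4 + (tid // 2)))  {4,5,6,7,8,9,10,11,12,13,14,15,16,17,18,19,20,21,22,23,24,25,26,27,28,29,30,31}
step 46: u <- 4                       {8,9,10,11,12,13,14,15,16,17,18,19,20,21,22,23,24,25,26,27,28,29,30,31}
step 47: s <- (s + 2)                 {8,9,10,11,12,13,14,15,16,17,18,19,20,21,22,23,24,25,26,27,28,29,30,31}
step 48: eval (s < (4 + (tid // 2)))  {8,9,10,11,12,13,14,15,16,17,18,19,20,21,22,23,24,25,26,27,28,29,30,31}
step 49: u <- 4                       {12,13,14,15,16,17,18,19,20,21,22,23,24,25,26,27,28,29,30,31}
step 50: s <- (s + 2)                 {12,13,14,15,16,17,18,19,20,21,22,23,24,25,26,27,28,29,30,31}
step 51: eval (s < (4 + (tid // 2)))  {12,13,14,15,16,17,18,19,20,21,22,23,24,25,26,27,28,29,30,31}
step 52: u <- 4                       {16,17,18,19,20,21,22,23,24,25,26,27,28,29,30,31}
step 53: s <- (s + 2)                 {16,17,18,19,20,21,22,23,24,25,26,27,28,29,30,31}
step 54: eval (s < (4 + (tid // 2)))  {16,17,18,19,20,21,22,23,24,25,26,27,28,29,30,31}
step 55: u <- 4                       {20,21,22,23,24,25,26,27,28,29,30,31}
step 56: s <- (s + 2)                 {20,21,22,23,24,25,26,27,28,29,30,31}
step 57: eval (s < (4 + (tid // 2)))  {20,21,22,23,24,25,26,27,28,29,30,31}
step 58: u <- 4                       {24,25,26,27,28,29,30,31}
step 59: s <- (s + 2)                 {24,25,26,27,28,29,30,31}
step 60: eval (s < (4 + (tid // 2)))  {24,25,26,27,28,29,30,31}
step 61: u <- 4                       {28,29,30,31}
step 62: s <- (s + 2)                 {28,29,30,31}
step 63: eval (s < (4 + (tid // 2)))  {28,29,30,31}
step 64: u <- (tid + -7)              {0,1,2,3,4,5,6,7,8,9,10,11,12,13,14,15,16,17,18,19,20,21,22,23,24,25,26,27,28,29,30,31}

Answer: 65 steps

u: -7,-6,-5,-4,-3,-2,-1,0,1,2,3,4,5,6,7,8,9,10,11,12,13,14,15,16,17,18,19,20,21,22,23,24
s: 5,5,5,5,7,7,7,7,9,9,9,9,11,11,11,11,13,13,13,13,15,15,15,15,17,17,17,17,19,19,19,19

steps = 65; useful = 1360; efficiency = 1360/2080 = 17/26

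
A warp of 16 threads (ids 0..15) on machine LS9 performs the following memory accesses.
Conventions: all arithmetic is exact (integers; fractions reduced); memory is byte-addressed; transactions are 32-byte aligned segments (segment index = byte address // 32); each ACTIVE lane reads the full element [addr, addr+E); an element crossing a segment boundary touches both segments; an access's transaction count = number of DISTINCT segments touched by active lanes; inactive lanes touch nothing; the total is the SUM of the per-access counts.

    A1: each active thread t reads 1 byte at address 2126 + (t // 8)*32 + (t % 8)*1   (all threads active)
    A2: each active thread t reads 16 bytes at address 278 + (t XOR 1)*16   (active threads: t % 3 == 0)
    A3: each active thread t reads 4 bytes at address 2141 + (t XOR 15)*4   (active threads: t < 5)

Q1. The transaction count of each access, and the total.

A1: 2 transactions
A2: 6 transactions
A3: 1 transaction

Answer: 2,6,1; total 9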